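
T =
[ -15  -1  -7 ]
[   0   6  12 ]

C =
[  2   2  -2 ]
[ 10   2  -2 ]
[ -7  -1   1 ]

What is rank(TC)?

2

First compute TC:
[[  9, -25,  25],
 [-24,   0,   0]]
Now row reduce the product.
R2 ← R2 + (8/3)·R1: [0, -200/3, 200/3]
2 nonzero rows, so rank(TC) = 2.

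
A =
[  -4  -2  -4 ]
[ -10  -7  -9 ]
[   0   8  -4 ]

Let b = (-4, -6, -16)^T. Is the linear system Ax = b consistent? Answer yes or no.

yes

Row reduce the augmented matrix [A | b].
R2 ← R2 − (5/2)·R1: [0, -2, 1, 4]
R3 ← R3 + (4)·R2: [0, 0, 0, 0]
The echelon form has 2 nonzero rows, and every pivot lies in the first 3 columns, so rank(A) = rank([A|b]) = 2.
The system is consistent.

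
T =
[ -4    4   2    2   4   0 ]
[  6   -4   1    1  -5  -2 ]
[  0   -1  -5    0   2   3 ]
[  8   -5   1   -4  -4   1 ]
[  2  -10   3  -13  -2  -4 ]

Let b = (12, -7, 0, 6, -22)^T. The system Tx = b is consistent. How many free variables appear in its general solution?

1

Row reduce the augmented matrix [T | b].
R2 ← R2 + (3/2)·R1: [0, 2, 4, 4, 1, -2, 11]
R4 ← R4 + (2)·R1: [0, 3, 5, 0, 4, 1, 30]
R5 ← R5 + (1/2)·R1: [0, -8, 4, -12, 0, -4, -16]
R3 ← R3 + (1/2)·R2: [0, 0, -3, 2, 5/2, 2, 11/2]
R4 ← R4 − (3/2)·R2: [0, 0, -1, -6, 5/2, 4, 27/2]
R5 ← R5 + (4)·R2: [0, 0, 20, 4, 4, -12, 28]
R4 ← R4 − (1/3)·R3: [0, 0, 0, -20/3, 5/3, 10/3, 35/3]
R5 ← R5 + (20/3)·R3: [0, 0, 0, 52/3, 62/3, 4/3, 194/3]
R5 ← R5 + (13/5)·R4: [0, 0, 0, 0, 25, 10, 95]
The echelon form has 5 nonzero rows, and every pivot lies in the first 6 columns, so rank(T) = rank([T|b]) = 5.
The system is consistent.
Free variables = (unknowns) − (rank) = 6 − 5 = 1.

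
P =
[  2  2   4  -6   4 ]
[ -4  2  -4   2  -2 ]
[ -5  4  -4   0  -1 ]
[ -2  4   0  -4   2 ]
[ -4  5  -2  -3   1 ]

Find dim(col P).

2

Row reduce to echelon form.
R2 ← R2 + (2)·R1: [0, 6, 4, -10, 6]
R3 ← R3 + (5/2)·R1: [0, 9, 6, -15, 9]
R4 ← R4 + R1: [0, 6, 4, -10, 6]
R5 ← R5 + (2)·R1: [0, 9, 6, -15, 9]
R3 ← R3 − (3/2)·R2: [0, 0, 0, 0, 0]
R4 ← R4 − R2: [0, 0, 0, 0, 0]
R5 ← R5 − (3/2)·R2: [0, 0, 0, 0, 0]
Echelon form has 2 nonzero rows, so rank(P) = 2.
The column space has dimension equal to the rank: 2.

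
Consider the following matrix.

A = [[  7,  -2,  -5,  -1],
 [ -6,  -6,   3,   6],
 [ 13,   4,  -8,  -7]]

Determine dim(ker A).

2

Row reduce to echelon form.
R2 ← R2 + (6/7)·R1: [0, -54/7, -9/7, 36/7]
R3 ← R3 − (13/7)·R1: [0, 54/7, 9/7, -36/7]
R3 ← R3 + R2: [0, 0, 0, 0]
2 nonzero rows, so rank(A) = 2.
A has 4 columns; by rank–nullity, nullity = 4 − 2 = 2.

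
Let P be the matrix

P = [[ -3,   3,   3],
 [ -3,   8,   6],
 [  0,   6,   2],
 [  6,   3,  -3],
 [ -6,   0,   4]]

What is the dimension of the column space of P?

3

Row reduce to echelon form.
R2 ← R2 − R1: [0, 5, 3]
R4 ← R4 + (2)·R1: [0, 9, 3]
R5 ← R5 − (2)·R1: [0, -6, -2]
R3 ← R3 − (6/5)·R2: [0, 0, -8/5]
R4 ← R4 − (9/5)·R2: [0, 0, -12/5]
R5 ← R5 + (6/5)·R2: [0, 0, 8/5]
R4 ← R4 − (3/2)·R3: [0, 0, 0]
R5 ← R5 + R3: [0, 0, 0]
Echelon form has 3 nonzero rows, so rank(P) = 3.
The column space has dimension equal to the rank: 3.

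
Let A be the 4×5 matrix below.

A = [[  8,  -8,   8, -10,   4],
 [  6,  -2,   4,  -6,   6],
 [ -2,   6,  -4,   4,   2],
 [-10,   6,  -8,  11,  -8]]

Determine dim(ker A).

3

Row reduce to echelon form.
R2 ← R2 − (3/4)·R1: [0, 4, -2, 3/2, 3]
R3 ← R3 + (1/4)·R1: [0, 4, -2, 3/2, 3]
R4 ← R4 + (5/4)·R1: [0, -4, 2, -3/2, -3]
R3 ← R3 − R2: [0, 0, 0, 0, 0]
R4 ← R4 + R2: [0, 0, 0, 0, 0]
2 nonzero rows, so rank(A) = 2.
A has 5 columns; by rank–nullity, nullity = 5 − 2 = 3.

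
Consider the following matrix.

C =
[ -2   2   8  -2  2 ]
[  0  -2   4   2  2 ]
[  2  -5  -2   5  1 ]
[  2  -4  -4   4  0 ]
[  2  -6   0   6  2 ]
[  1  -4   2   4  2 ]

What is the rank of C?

2

Row reduce to echelon form.
R3 ← R3 + R1: [0, -3, 6, 3, 3]
R4 ← R4 + R1: [0, -2, 4, 2, 2]
R5 ← R5 + R1: [0, -4, 8, 4, 4]
R6 ← R6 + (1/2)·R1: [0, -3, 6, 3, 3]
R3 ← R3 − (3/2)·R2: [0, 0, 0, 0, 0]
R4 ← R4 − R2: [0, 0, 0, 0, 0]
R5 ← R5 − (2)·R2: [0, 0, 0, 0, 0]
R6 ← R6 − (3/2)·R2: [0, 0, 0, 0, 0]
Echelon form has 2 nonzero rows, so rank(C) = 2.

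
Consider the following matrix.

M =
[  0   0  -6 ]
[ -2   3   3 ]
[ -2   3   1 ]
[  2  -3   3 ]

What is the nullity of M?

1

Row reduce to echelon form.
Swap R1 ↔ R2
R3 ← R3 − R1: [0, 0, -2]
R4 ← R4 + R1: [0, 0, 6]
R3 ← R3 − (1/3)·R2: [0, 0, 0]
R4 ← R4 + R2: [0, 0, 0]
2 nonzero rows, so rank(M) = 2.
M has 3 columns; by rank–nullity, nullity = 3 − 2 = 1.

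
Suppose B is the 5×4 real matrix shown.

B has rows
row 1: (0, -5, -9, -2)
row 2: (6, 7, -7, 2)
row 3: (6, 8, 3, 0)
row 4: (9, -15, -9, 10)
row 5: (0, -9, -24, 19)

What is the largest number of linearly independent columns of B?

Row reduce to echelon form.
Swap R1 ↔ R2
R3 ← R3 − R1: [0, 1, 10, -2]
R4 ← R4 − (3/2)·R1: [0, -51/2, 3/2, 7]
R3 ← R3 + (1/5)·R2: [0, 0, 41/5, -12/5]
R4 ← R4 − (51/10)·R2: [0, 0, 237/5, 86/5]
R5 ← R5 − (9/5)·R2: [0, 0, -39/5, 113/5]
R4 ← R4 − (237/41)·R3: [0, 0, 0, 1274/41]
R5 ← R5 + (39/41)·R3: [0, 0, 0, 833/41]
R5 ← R5 − (17/26)·R4: [0, 0, 0, 0]
Echelon form has 4 nonzero rows, so rank(B) = 4.
The rank gives the maximum number of linearly independent columns: 4.

4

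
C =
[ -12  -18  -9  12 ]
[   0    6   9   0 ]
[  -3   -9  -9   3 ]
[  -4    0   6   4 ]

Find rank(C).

2

Row reduce to echelon form.
R3 ← R3 − (1/4)·R1: [0, -9/2, -27/4, 0]
R4 ← R4 − (1/3)·R1: [0, 6, 9, 0]
R3 ← R3 + (3/4)·R2: [0, 0, 0, 0]
R4 ← R4 − R2: [0, 0, 0, 0]
Echelon form has 2 nonzero rows, so rank(C) = 2.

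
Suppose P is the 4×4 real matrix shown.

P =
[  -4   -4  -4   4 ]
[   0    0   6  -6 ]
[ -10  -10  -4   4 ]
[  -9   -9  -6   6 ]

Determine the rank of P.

2

Row reduce to echelon form.
R3 ← R3 − (5/2)·R1: [0, 0, 6, -6]
R4 ← R4 − (9/4)·R1: [0, 0, 3, -3]
R3 ← R3 − R2: [0, 0, 0, 0]
R4 ← R4 − (1/2)·R2: [0, 0, 0, 0]
Echelon form has 2 nonzero rows, so rank(P) = 2.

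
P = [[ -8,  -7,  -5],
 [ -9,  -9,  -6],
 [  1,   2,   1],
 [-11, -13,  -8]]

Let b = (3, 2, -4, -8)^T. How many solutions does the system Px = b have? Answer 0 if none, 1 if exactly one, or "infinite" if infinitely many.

0

Row reduce the augmented matrix [P | b].
R2 ← R2 − (9/8)·R1: [0, -9/8, -3/8, -11/8]
R3 ← R3 + (1/8)·R1: [0, 9/8, 3/8, -29/8]
R4 ← R4 − (11/8)·R1: [0, -27/8, -9/8, -97/8]
R3 ← R3 + R2: [0, 0, 0, -5]
R4 ← R4 − (3)·R2: [0, 0, 0, -8]
R4 ← R4 − (8/5)·R3: [0, 0, 0, 0]
The echelon form has 3 nonzero rows; the last pivot sits in the augmented column, so rank(P) = 2 but rank([P|b]) = 3.
Since the ranks differ, the system is inconsistent.
It has no solutions.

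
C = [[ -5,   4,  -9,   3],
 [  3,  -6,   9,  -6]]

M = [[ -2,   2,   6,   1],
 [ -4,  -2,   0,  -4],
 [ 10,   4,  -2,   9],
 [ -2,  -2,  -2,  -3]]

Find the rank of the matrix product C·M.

First compute CM:
[[-102, -60, -18, -111],
 [120,  66,  12, 126]]
Now row reduce the product.
R2 ← R2 + (20/17)·R1: [0, -78/17, -156/17, -78/17]
2 nonzero rows, so rank(CM) = 2.

2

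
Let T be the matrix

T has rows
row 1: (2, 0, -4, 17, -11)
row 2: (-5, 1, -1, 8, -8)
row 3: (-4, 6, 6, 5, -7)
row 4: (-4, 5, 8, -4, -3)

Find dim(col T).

Row reduce to echelon form.
R2 ← R2 + (5/2)·R1: [0, 1, -11, 101/2, -71/2]
R3 ← R3 + (2)·R1: [0, 6, -2, 39, -29]
R4 ← R4 + (2)·R1: [0, 5, 0, 30, -25]
R3 ← R3 − (6)·R2: [0, 0, 64, -264, 184]
R4 ← R4 − (5)·R2: [0, 0, 55, -445/2, 305/2]
R4 ← R4 − (55/64)·R3: [0, 0, 0, 35/8, -45/8]
Echelon form has 4 nonzero rows, so rank(T) = 4.
The column space has dimension equal to the rank: 4.

4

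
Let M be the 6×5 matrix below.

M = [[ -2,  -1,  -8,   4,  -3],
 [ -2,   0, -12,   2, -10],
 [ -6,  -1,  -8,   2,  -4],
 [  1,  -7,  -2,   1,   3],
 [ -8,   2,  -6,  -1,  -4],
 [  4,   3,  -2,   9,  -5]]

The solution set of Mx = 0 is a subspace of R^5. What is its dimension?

Row reduce to echelon form.
R2 ← R2 − R1: [0, 1, -4, -2, -7]
R3 ← R3 − (3)·R1: [0, 2, 16, -10, 5]
R4 ← R4 + (1/2)·R1: [0, -15/2, -6, 3, 3/2]
R5 ← R5 − (4)·R1: [0, 6, 26, -17, 8]
R6 ← R6 + (2)·R1: [0, 1, -18, 17, -11]
R3 ← R3 − (2)·R2: [0, 0, 24, -6, 19]
R4 ← R4 + (15/2)·R2: [0, 0, -36, -12, -51]
R5 ← R5 − (6)·R2: [0, 0, 50, -5, 50]
R6 ← R6 − R2: [0, 0, -14, 19, -4]
R4 ← R4 + (3/2)·R3: [0, 0, 0, -21, -45/2]
R5 ← R5 − (25/12)·R3: [0, 0, 0, 15/2, 125/12]
R6 ← R6 + (7/12)·R3: [0, 0, 0, 31/2, 85/12]
R5 ← R5 + (5/14)·R4: [0, 0, 0, 0, 50/21]
R6 ← R6 + (31/42)·R4: [0, 0, 0, 0, -200/21]
R6 ← R6 + (4)·R5: [0, 0, 0, 0, 0]
5 nonzero rows, so rank(M) = 5.
M has 5 columns; by rank–nullity, nullity = 5 − 5 = 0.

0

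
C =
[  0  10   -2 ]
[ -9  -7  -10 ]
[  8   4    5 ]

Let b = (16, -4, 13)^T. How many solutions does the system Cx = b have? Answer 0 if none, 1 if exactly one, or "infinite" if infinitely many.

Row reduce the augmented matrix [C | b].
Swap R1 ↔ R2
R3 ← R3 + (8/9)·R1: [0, -20/9, -35/9, 85/9]
R3 ← R3 + (2/9)·R2: [0, 0, -13/3, 13]
The echelon form has 3 nonzero rows, and every pivot lies in the first 3 columns, so rank(C) = rank([C|b]) = 3.
The system is consistent.
rank = 3 = number of unknowns, so the solution is unique.

1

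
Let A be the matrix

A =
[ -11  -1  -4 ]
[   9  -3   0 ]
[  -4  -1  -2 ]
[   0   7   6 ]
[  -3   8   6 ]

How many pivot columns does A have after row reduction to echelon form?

2

Row reduce to echelon form.
R2 ← R2 + (9/11)·R1: [0, -42/11, -36/11]
R3 ← R3 − (4/11)·R1: [0, -7/11, -6/11]
R5 ← R5 − (3/11)·R1: [0, 91/11, 78/11]
R3 ← R3 − (1/6)·R2: [0, 0, 0]
R4 ← R4 + (11/6)·R2: [0, 0, 0]
R5 ← R5 + (13/6)·R2: [0, 0, 0]
Echelon form has 2 nonzero rows, so rank(A) = 2.
Each nonzero row contributes one pivot column: 2 pivot columns.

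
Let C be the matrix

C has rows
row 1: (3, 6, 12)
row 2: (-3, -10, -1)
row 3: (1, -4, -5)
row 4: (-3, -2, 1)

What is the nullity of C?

Row reduce to echelon form.
R2 ← R2 + R1: [0, -4, 11]
R3 ← R3 − (1/3)·R1: [0, -6, -9]
R4 ← R4 + R1: [0, 4, 13]
R3 ← R3 − (3/2)·R2: [0, 0, -51/2]
R4 ← R4 + R2: [0, 0, 24]
R4 ← R4 + (16/17)·R3: [0, 0, 0]
3 nonzero rows, so rank(C) = 3.
C has 3 columns; by rank–nullity, nullity = 3 − 3 = 0.

0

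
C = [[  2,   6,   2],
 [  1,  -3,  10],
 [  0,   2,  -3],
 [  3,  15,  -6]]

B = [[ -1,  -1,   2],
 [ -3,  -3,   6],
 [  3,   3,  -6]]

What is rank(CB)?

First compute CB:
[[-14, -14,  28],
 [ 38,  38, -76],
 [-15, -15,  30],
 [-66, -66, 132]]
Now row reduce the product.
R2 ← R2 + (19/7)·R1: [0, 0, 0]
R3 ← R3 − (15/14)·R1: [0, 0, 0]
R4 ← R4 − (33/7)·R1: [0, 0, 0]
1 nonzero row, so rank(CB) = 1.

1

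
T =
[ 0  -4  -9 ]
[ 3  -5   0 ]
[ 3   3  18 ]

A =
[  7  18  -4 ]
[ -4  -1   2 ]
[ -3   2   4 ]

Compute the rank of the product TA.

First compute TA:
[[ 43, -14, -44],
 [ 41,  59, -22],
 [-45,  87,  66]]
Now row reduce the product.
R2 ← R2 − (41/43)·R1: [0, 3111/43, 858/43]
R3 ← R3 + (45/43)·R1: [0, 3111/43, 858/43]
R3 ← R3 − R2: [0, 0, 0]
2 nonzero rows, so rank(TA) = 2.

2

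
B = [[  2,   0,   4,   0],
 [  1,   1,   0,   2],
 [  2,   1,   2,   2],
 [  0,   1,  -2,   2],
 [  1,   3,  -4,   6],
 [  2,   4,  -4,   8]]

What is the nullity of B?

Row reduce to echelon form.
R2 ← R2 − (1/2)·R1: [0, 1, -2, 2]
R3 ← R3 − R1: [0, 1, -2, 2]
R5 ← R5 − (1/2)·R1: [0, 3, -6, 6]
R6 ← R6 − R1: [0, 4, -8, 8]
R3 ← R3 − R2: [0, 0, 0, 0]
R4 ← R4 − R2: [0, 0, 0, 0]
R5 ← R5 − (3)·R2: [0, 0, 0, 0]
R6 ← R6 − (4)·R2: [0, 0, 0, 0]
2 nonzero rows, so rank(B) = 2.
B has 4 columns; by rank–nullity, nullity = 4 − 2 = 2.

2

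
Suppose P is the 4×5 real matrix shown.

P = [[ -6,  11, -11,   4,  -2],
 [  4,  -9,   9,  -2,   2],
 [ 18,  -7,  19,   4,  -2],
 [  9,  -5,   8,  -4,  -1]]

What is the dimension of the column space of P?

3

Row reduce to echelon form.
R2 ← R2 + (2/3)·R1: [0, -5/3, 5/3, 2/3, 2/3]
R3 ← R3 + (3)·R1: [0, 26, -14, 16, -8]
R4 ← R4 + (3/2)·R1: [0, 23/2, -17/2, 2, -4]
R3 ← R3 + (78/5)·R2: [0, 0, 12, 132/5, 12/5]
R4 ← R4 + (69/10)·R2: [0, 0, 3, 33/5, 3/5]
R4 ← R4 − (1/4)·R3: [0, 0, 0, 0, 0]
Echelon form has 3 nonzero rows, so rank(P) = 3.
The column space has dimension equal to the rank: 3.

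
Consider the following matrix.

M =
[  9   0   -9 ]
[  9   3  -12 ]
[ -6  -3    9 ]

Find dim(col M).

Row reduce to echelon form.
R2 ← R2 − R1: [0, 3, -3]
R3 ← R3 + (2/3)·R1: [0, -3, 3]
R3 ← R3 + R2: [0, 0, 0]
Echelon form has 2 nonzero rows, so rank(M) = 2.
The column space has dimension equal to the rank: 2.

2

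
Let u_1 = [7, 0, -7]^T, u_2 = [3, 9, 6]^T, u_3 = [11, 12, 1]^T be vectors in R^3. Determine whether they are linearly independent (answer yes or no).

no

Form the matrix with these vectors as rows and row reduce.
R2 ← R2 − (3/7)·R1: [0, 9, 9]
R3 ← R3 − (11/7)·R1: [0, 12, 12]
R3 ← R3 − (4/3)·R2: [0, 0, 0]
2 nonzero rows, so the 3 vectors span a space of dimension 2.
Since 2 < 3, the vectors are linearly dependent.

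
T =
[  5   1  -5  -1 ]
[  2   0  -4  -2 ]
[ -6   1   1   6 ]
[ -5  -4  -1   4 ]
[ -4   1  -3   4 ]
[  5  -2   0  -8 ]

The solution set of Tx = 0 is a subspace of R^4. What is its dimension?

Row reduce to echelon form.
R2 ← R2 − (2/5)·R1: [0, -2/5, -2, -8/5]
R3 ← R3 + (6/5)·R1: [0, 11/5, -5, 24/5]
R4 ← R4 + R1: [0, -3, -6, 3]
R5 ← R5 + (4/5)·R1: [0, 9/5, -7, 16/5]
R6 ← R6 − R1: [0, -3, 5, -7]
R3 ← R3 + (11/2)·R2: [0, 0, -16, -4]
R4 ← R4 − (15/2)·R2: [0, 0, 9, 15]
R5 ← R5 + (9/2)·R2: [0, 0, -16, -4]
R6 ← R6 − (15/2)·R2: [0, 0, 20, 5]
R4 ← R4 + (9/16)·R3: [0, 0, 0, 51/4]
R5 ← R5 − R3: [0, 0, 0, 0]
R6 ← R6 + (5/4)·R3: [0, 0, 0, 0]
4 nonzero rows, so rank(T) = 4.
T has 4 columns; by rank–nullity, nullity = 4 − 4 = 0.

0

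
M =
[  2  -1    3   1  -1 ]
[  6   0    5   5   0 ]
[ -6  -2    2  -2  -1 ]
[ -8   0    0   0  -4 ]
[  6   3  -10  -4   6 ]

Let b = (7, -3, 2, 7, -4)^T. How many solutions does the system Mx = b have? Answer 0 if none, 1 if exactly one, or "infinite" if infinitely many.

0

Row reduce the augmented matrix [M | b].
R2 ← R2 − (3)·R1: [0, 3, -4, 2, 3, -24]
R3 ← R3 + (3)·R1: [0, -5, 11, 1, -4, 23]
R4 ← R4 + (4)·R1: [0, -4, 12, 4, -8, 35]
R5 ← R5 − (3)·R1: [0, 6, -19, -7, 9, -25]
R3 ← R3 + (5/3)·R2: [0, 0, 13/3, 13/3, 1, -17]
R4 ← R4 + (4/3)·R2: [0, 0, 20/3, 20/3, -4, 3]
R5 ← R5 − (2)·R2: [0, 0, -11, -11, 3, 23]
R4 ← R4 − (20/13)·R3: [0, 0, 0, 0, -72/13, 379/13]
R5 ← R5 + (33/13)·R3: [0, 0, 0, 0, 72/13, -262/13]
R5 ← R5 + R4: [0, 0, 0, 0, 0, 9]
The echelon form has 5 nonzero rows; the last pivot sits in the augmented column, so rank(M) = 4 but rank([M|b]) = 5.
Since the ranks differ, the system is inconsistent.
It has no solutions.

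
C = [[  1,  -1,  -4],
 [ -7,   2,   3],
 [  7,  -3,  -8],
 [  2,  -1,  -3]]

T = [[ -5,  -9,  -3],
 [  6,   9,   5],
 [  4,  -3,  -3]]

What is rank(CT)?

2

First compute CT:
[[-27,  -6,   4],
 [ 59,  72,  22],
 [-85, -66, -12],
 [-28, -18,  -2]]
Now row reduce the product.
R2 ← R2 + (59/27)·R1: [0, 530/9, 830/27]
R3 ← R3 − (85/27)·R1: [0, -424/9, -664/27]
R4 ← R4 − (28/27)·R1: [0, -106/9, -166/27]
R3 ← R3 + (4/5)·R2: [0, 0, 0]
R4 ← R4 + (1/5)·R2: [0, 0, 0]
2 nonzero rows, so rank(CT) = 2.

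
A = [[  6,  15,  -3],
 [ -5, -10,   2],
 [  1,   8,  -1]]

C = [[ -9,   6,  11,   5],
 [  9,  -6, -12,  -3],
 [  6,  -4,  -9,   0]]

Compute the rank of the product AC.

First compute AC:
[[ 63, -42, -87, -15],
 [-33,  22,  47,   5],
 [ 57, -38, -76, -19]]
Now row reduce the product.
R2 ← R2 + (11/21)·R1: [0, 0, 10/7, -20/7]
R3 ← R3 − (19/21)·R1: [0, 0, 19/7, -38/7]
R3 ← R3 − (19/10)·R2: [0, 0, 0, 0]
2 nonzero rows, so rank(AC) = 2.

2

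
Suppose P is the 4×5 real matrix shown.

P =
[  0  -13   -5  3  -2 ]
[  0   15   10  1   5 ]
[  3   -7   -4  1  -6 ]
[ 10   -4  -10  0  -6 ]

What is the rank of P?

4

Row reduce to echelon form.
Swap R1 ↔ R3
R4 ← R4 − (10/3)·R1: [0, 58/3, 10/3, -10/3, 14]
R3 ← R3 + (13/15)·R2: [0, 0, 11/3, 58/15, 7/3]
R4 ← R4 − (58/45)·R2: [0, 0, -86/9, -208/45, 68/9]
R4 ← R4 + (86/33)·R3: [0, 0, 0, 60/11, 150/11]
Echelon form has 4 nonzero rows, so rank(P) = 4.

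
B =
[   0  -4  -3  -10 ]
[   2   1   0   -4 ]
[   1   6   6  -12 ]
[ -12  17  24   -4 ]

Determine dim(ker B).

1

Row reduce to echelon form.
Swap R1 ↔ R2
R3 ← R3 − (1/2)·R1: [0, 11/2, 6, -10]
R4 ← R4 + (6)·R1: [0, 23, 24, -28]
R3 ← R3 + (11/8)·R2: [0, 0, 15/8, -95/4]
R4 ← R4 + (23/4)·R2: [0, 0, 27/4, -171/2]
R4 ← R4 − (18/5)·R3: [0, 0, 0, 0]
3 nonzero rows, so rank(B) = 3.
B has 4 columns; by rank–nullity, nullity = 4 − 3 = 1.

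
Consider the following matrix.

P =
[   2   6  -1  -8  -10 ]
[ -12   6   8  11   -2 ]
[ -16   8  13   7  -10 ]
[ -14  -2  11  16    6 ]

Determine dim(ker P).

1

Row reduce to echelon form.
R2 ← R2 + (6)·R1: [0, 42, 2, -37, -62]
R3 ← R3 + (8)·R1: [0, 56, 5, -57, -90]
R4 ← R4 + (7)·R1: [0, 40, 4, -40, -64]
R3 ← R3 − (4/3)·R2: [0, 0, 7/3, -23/3, -22/3]
R4 ← R4 − (20/21)·R2: [0, 0, 44/21, -100/21, -104/21]
R4 ← R4 − (44/49)·R3: [0, 0, 0, 104/49, 80/49]
4 nonzero rows, so rank(P) = 4.
P has 5 columns; by rank–nullity, nullity = 5 − 4 = 1.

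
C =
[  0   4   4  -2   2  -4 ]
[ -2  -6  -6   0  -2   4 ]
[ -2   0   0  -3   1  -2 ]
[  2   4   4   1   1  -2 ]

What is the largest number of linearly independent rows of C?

2

Row reduce to echelon form.
Swap R1 ↔ R2
R3 ← R3 − R1: [0, 6, 6, -3, 3, -6]
R4 ← R4 + R1: [0, -2, -2, 1, -1, 2]
R3 ← R3 − (3/2)·R2: [0, 0, 0, 0, 0, 0]
R4 ← R4 + (1/2)·R2: [0, 0, 0, 0, 0, 0]
Echelon form has 2 nonzero rows, so rank(C) = 2.
The rank gives the maximum number of linearly independent rows: 2.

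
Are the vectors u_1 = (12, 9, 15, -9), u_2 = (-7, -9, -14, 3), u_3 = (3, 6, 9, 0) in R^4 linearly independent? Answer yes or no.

Form the matrix with these vectors as rows and row reduce.
R2 ← R2 + (7/12)·R1: [0, -15/4, -21/4, -9/4]
R3 ← R3 − (1/4)·R1: [0, 15/4, 21/4, 9/4]
R3 ← R3 + R2: [0, 0, 0, 0]
2 nonzero rows, so the 3 vectors span a space of dimension 2.
Since 2 < 3, the vectors are linearly dependent.

no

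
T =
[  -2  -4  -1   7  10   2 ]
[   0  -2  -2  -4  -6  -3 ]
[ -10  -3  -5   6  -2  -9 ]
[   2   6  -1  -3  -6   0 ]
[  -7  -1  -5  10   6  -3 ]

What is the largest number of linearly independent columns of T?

4

Row reduce to echelon form.
R3 ← R3 − (5)·R1: [0, 17, 0, -29, -52, -19]
R4 ← R4 + R1: [0, 2, -2, 4, 4, 2]
R5 ← R5 − (7/2)·R1: [0, 13, -3/2, -29/2, -29, -10]
R3 ← R3 + (17/2)·R2: [0, 0, -17, -63, -103, -89/2]
R4 ← R4 + R2: [0, 0, -4, 0, -2, -1]
R5 ← R5 + (13/2)·R2: [0, 0, -29/2, -81/2, -68, -59/2]
R4 ← R4 − (4/17)·R3: [0, 0, 0, 252/17, 378/17, 161/17]
R5 ← R5 − (29/34)·R3: [0, 0, 0, 225/17, 675/34, 575/68]
R5 ← R5 − (25/28)·R4: [0, 0, 0, 0, 0, 0]
Echelon form has 4 nonzero rows, so rank(T) = 4.
The rank gives the maximum number of linearly independent columns: 4.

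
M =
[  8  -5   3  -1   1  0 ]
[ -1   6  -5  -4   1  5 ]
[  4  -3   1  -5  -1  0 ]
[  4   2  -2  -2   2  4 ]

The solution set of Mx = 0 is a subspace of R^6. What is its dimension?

Row reduce to echelon form.
R2 ← R2 + (1/8)·R1: [0, 43/8, -37/8, -33/8, 9/8, 5]
R3 ← R3 − (1/2)·R1: [0, -1/2, -1/2, -9/2, -3/2, 0]
R4 ← R4 − (1/2)·R1: [0, 9/2, -7/2, -3/2, 3/2, 4]
R3 ← R3 + (4/43)·R2: [0, 0, -40/43, -210/43, -60/43, 20/43]
R4 ← R4 − (36/43)·R2: [0, 0, 16/43, 84/43, 24/43, -8/43]
R4 ← R4 + (2/5)·R3: [0, 0, 0, 0, 0, 0]
3 nonzero rows, so rank(M) = 3.
M has 6 columns; by rank–nullity, nullity = 6 − 3 = 3.

3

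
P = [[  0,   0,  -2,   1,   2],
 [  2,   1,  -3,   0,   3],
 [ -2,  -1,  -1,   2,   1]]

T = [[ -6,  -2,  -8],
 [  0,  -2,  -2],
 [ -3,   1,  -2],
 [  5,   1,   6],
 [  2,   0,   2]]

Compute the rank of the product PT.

First compute PT:
[[ 15,  -1,  14],
 [  3,  -9,  -6],
 [ 27,   7,  34]]
Now row reduce the product.
R2 ← R2 − (1/5)·R1: [0, -44/5, -44/5]
R3 ← R3 − (9/5)·R1: [0, 44/5, 44/5]
R3 ← R3 + R2: [0, 0, 0]
2 nonzero rows, so rank(PT) = 2.

2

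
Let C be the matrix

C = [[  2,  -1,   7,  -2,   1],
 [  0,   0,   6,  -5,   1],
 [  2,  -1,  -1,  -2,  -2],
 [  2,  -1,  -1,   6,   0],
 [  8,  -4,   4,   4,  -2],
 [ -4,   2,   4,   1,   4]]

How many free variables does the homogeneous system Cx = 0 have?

2

Row reduce to echelon form.
R3 ← R3 − R1: [0, 0, -8, 0, -3]
R4 ← R4 − R1: [0, 0, -8, 8, -1]
R5 ← R5 − (4)·R1: [0, 0, -24, 12, -6]
R6 ← R6 + (2)·R1: [0, 0, 18, -3, 6]
R3 ← R3 + (4/3)·R2: [0, 0, 0, -20/3, -5/3]
R4 ← R4 + (4/3)·R2: [0, 0, 0, 4/3, 1/3]
R5 ← R5 + (4)·R2: [0, 0, 0, -8, -2]
R6 ← R6 − (3)·R2: [0, 0, 0, 12, 3]
R4 ← R4 + (1/5)·R3: [0, 0, 0, 0, 0]
R5 ← R5 − (6/5)·R3: [0, 0, 0, 0, 0]
R6 ← R6 + (9/5)·R3: [0, 0, 0, 0, 0]
3 nonzero rows, so rank(C) = 3.
C has 5 columns; by rank–nullity, nullity = 5 − 3 = 2.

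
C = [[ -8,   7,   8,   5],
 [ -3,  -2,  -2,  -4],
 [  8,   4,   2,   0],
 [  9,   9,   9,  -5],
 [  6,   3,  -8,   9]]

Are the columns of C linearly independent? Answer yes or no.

yes

Row reduce C to echelon form.
R2 ← R2 − (3/8)·R1: [0, -37/8, -5, -47/8]
R3 ← R3 + R1: [0, 11, 10, 5]
R4 ← R4 + (9/8)·R1: [0, 135/8, 18, 5/8]
R5 ← R5 + (3/4)·R1: [0, 33/4, -2, 51/4]
R3 ← R3 + (88/37)·R2: [0, 0, -70/37, -332/37]
R4 ← R4 + (135/37)·R2: [0, 0, -9/37, -770/37]
R5 ← R5 + (66/37)·R2: [0, 0, -404/37, 84/37]
R4 ← R4 − (9/70)·R3: [0, 0, 0, -688/35]
R5 ← R5 − (202/35)·R3: [0, 0, 0, 1892/35]
R5 ← R5 + (11/4)·R4: [0, 0, 0, 0]
4 pivots among 4 columns.
Every column is a pivot column, so the columns are linearly independent.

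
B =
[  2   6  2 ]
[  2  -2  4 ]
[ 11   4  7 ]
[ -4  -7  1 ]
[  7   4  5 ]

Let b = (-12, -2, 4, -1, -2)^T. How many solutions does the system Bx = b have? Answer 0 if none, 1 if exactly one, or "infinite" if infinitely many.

1

Row reduce the augmented matrix [B | b].
R2 ← R2 − R1: [0, -8, 2, 10]
R3 ← R3 − (11/2)·R1: [0, -29, -4, 70]
R4 ← R4 + (2)·R1: [0, 5, 5, -25]
R5 ← R5 − (7/2)·R1: [0, -17, -2, 40]
R3 ← R3 − (29/8)·R2: [0, 0, -45/4, 135/4]
R4 ← R4 + (5/8)·R2: [0, 0, 25/4, -75/4]
R5 ← R5 − (17/8)·R2: [0, 0, -25/4, 75/4]
R4 ← R4 + (5/9)·R3: [0, 0, 0, 0]
R5 ← R5 − (5/9)·R3: [0, 0, 0, 0]
The echelon form has 3 nonzero rows, and every pivot lies in the first 3 columns, so rank(B) = rank([B|b]) = 3.
The system is consistent.
rank = 3 = number of unknowns, so the solution is unique.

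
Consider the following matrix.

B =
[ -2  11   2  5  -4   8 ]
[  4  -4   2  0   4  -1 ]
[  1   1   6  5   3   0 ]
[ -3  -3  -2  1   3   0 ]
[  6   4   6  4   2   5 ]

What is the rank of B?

4

Row reduce to echelon form.
R2 ← R2 + (2)·R1: [0, 18, 6, 10, -4, 15]
R3 ← R3 + (1/2)·R1: [0, 13/2, 7, 15/2, 1, 4]
R4 ← R4 − (3/2)·R1: [0, -39/2, -5, -13/2, 9, -12]
R5 ← R5 + (3)·R1: [0, 37, 12, 19, -10, 29]
R3 ← R3 − (13/36)·R2: [0, 0, 29/6, 35/9, 22/9, -17/12]
R4 ← R4 + (13/12)·R2: [0, 0, 3/2, 13/3, 14/3, 17/4]
R5 ← R5 − (37/18)·R2: [0, 0, -1/3, -14/9, -16/9, -11/6]
R4 ← R4 − (9/29)·R3: [0, 0, 0, 272/87, 340/87, 136/29]
R5 ← R5 + (2/29)·R3: [0, 0, 0, -112/87, -140/87, -56/29]
R5 ← R5 + (7/17)·R4: [0, 0, 0, 0, 0, 0]
Echelon form has 4 nonzero rows, so rank(B) = 4.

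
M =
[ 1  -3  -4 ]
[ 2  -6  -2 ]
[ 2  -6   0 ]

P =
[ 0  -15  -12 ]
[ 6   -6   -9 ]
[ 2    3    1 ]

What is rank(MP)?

2

First compute MP:
[[-26,  -9,  11],
 [-40,   0,  28],
 [-36,   6,  30]]
Now row reduce the product.
R2 ← R2 − (20/13)·R1: [0, 180/13, 144/13]
R3 ← R3 − (18/13)·R1: [0, 240/13, 192/13]
R3 ← R3 − (4/3)·R2: [0, 0, 0]
2 nonzero rows, so rank(MP) = 2.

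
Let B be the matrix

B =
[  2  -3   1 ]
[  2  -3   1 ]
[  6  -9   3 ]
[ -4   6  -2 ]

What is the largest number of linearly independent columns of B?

1

Row reduce to echelon form.
R2 ← R2 − R1: [0, 0, 0]
R3 ← R3 − (3)·R1: [0, 0, 0]
R4 ← R4 + (2)·R1: [0, 0, 0]
Echelon form has 1 nonzero row, so rank(B) = 1.
The rank gives the maximum number of linearly independent columns: 1.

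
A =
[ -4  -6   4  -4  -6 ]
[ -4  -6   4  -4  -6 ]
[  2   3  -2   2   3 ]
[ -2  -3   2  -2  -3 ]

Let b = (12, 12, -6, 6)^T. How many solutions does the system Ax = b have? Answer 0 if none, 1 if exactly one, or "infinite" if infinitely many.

Row reduce the augmented matrix [A | b].
R2 ← R2 − R1: [0, 0, 0, 0, 0, 0]
R3 ← R3 + (1/2)·R1: [0, 0, 0, 0, 0, 0]
R4 ← R4 − (1/2)·R1: [0, 0, 0, 0, 0, 0]
The echelon form has 1 nonzero rows, and every pivot lies in the first 5 columns, so rank(A) = rank([A|b]) = 1.
The system is consistent.
rank = 1 < 5 unknowns, so there are infinitely many solutions.

infinite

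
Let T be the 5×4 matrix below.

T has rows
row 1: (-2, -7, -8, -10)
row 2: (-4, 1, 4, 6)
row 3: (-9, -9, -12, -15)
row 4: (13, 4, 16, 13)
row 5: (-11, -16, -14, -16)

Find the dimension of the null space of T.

0

Row reduce to echelon form.
R2 ← R2 − (2)·R1: [0, 15, 20, 26]
R3 ← R3 − (9/2)·R1: [0, 45/2, 24, 30]
R4 ← R4 + (13/2)·R1: [0, -83/2, -36, -52]
R5 ← R5 − (11/2)·R1: [0, 45/2, 30, 39]
R3 ← R3 − (3/2)·R2: [0, 0, -6, -9]
R4 ← R4 + (83/30)·R2: [0, 0, 58/3, 299/15]
R5 ← R5 − (3/2)·R2: [0, 0, 0, 0]
R4 ← R4 + (29/9)·R3: [0, 0, 0, -136/15]
4 nonzero rows, so rank(T) = 4.
T has 4 columns; by rank–nullity, nullity = 4 − 4 = 0.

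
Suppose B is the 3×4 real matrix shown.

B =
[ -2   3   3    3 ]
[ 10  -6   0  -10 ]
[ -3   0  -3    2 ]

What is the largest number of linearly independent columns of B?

2

Row reduce to echelon form.
R2 ← R2 + (5)·R1: [0, 9, 15, 5]
R3 ← R3 − (3/2)·R1: [0, -9/2, -15/2, -5/2]
R3 ← R3 + (1/2)·R2: [0, 0, 0, 0]
Echelon form has 2 nonzero rows, so rank(B) = 2.
The rank gives the maximum number of linearly independent columns: 2.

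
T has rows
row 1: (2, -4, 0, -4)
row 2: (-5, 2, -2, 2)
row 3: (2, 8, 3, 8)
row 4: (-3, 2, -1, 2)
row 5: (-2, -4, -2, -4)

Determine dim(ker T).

2

Row reduce to echelon form.
R2 ← R2 + (5/2)·R1: [0, -8, -2, -8]
R3 ← R3 − R1: [0, 12, 3, 12]
R4 ← R4 + (3/2)·R1: [0, -4, -1, -4]
R5 ← R5 + R1: [0, -8, -2, -8]
R3 ← R3 + (3/2)·R2: [0, 0, 0, 0]
R4 ← R4 − (1/2)·R2: [0, 0, 0, 0]
R5 ← R5 − R2: [0, 0, 0, 0]
2 nonzero rows, so rank(T) = 2.
T has 4 columns; by rank–nullity, nullity = 4 − 2 = 2.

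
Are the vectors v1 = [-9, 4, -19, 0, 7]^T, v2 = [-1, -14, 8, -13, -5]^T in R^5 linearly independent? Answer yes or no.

Form the matrix with these vectors as rows and row reduce.
R2 ← R2 − (1/9)·R1: [0, -130/9, 91/9, -13, -52/9]
2 nonzero rows, so the 2 vectors span a space of dimension 2.
Since 2 = 2, the vectors are linearly independent.

yes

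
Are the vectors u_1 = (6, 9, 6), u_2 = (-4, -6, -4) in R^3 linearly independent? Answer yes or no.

Form the matrix with these vectors as rows and row reduce.
R2 ← R2 + (2/3)·R1: [0, 0, 0]
1 nonzero row, so the 2 vectors span a space of dimension 1.
Since 1 < 2, the vectors are linearly dependent.

no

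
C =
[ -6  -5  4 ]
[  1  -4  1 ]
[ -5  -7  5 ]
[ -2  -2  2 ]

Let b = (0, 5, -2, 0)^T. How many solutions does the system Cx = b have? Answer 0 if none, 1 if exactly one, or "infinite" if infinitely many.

0

Row reduce the augmented matrix [C | b].
R2 ← R2 + (1/6)·R1: [0, -29/6, 5/3, 5]
R3 ← R3 − (5/6)·R1: [0, -17/6, 5/3, -2]
R4 ← R4 − (1/3)·R1: [0, -1/3, 2/3, 0]
R3 ← R3 − (17/29)·R2: [0, 0, 20/29, -143/29]
R4 ← R4 − (2/29)·R2: [0, 0, 16/29, -10/29]
R4 ← R4 − (4/5)·R3: [0, 0, 0, 18/5]
The echelon form has 4 nonzero rows; the last pivot sits in the augmented column, so rank(C) = 3 but rank([C|b]) = 4.
Since the ranks differ, the system is inconsistent.
It has no solutions.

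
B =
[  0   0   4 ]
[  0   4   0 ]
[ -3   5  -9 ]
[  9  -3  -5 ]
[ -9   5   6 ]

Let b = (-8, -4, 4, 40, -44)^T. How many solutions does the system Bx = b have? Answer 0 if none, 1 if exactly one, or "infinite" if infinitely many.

1

Row reduce the augmented matrix [B | b].
Swap R1 ↔ R3
R4 ← R4 + (3)·R1: [0, 12, -32, 52]
R5 ← R5 − (3)·R1: [0, -10, 33, -56]
R4 ← R4 − (3)·R2: [0, 0, -32, 64]
R5 ← R5 + (5/2)·R2: [0, 0, 33, -66]
R4 ← R4 + (8)·R3: [0, 0, 0, 0]
R5 ← R5 − (33/4)·R3: [0, 0, 0, 0]
The echelon form has 3 nonzero rows, and every pivot lies in the first 3 columns, so rank(B) = rank([B|b]) = 3.
The system is consistent.
rank = 3 = number of unknowns, so the solution is unique.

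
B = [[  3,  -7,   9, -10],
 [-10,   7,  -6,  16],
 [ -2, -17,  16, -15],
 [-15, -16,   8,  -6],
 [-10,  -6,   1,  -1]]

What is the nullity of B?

0

Row reduce to echelon form.
R2 ← R2 + (10/3)·R1: [0, -49/3, 24, -52/3]
R3 ← R3 + (2/3)·R1: [0, -65/3, 22, -65/3]
R4 ← R4 + (5)·R1: [0, -51, 53, -56]
R5 ← R5 + (10/3)·R1: [0, -88/3, 31, -103/3]
R3 ← R3 − (65/49)·R2: [0, 0, -482/49, 65/49]
R4 ← R4 − (153/49)·R2: [0, 0, -1075/49, -92/49]
R5 ← R5 − (88/49)·R2: [0, 0, -593/49, -157/49]
R4 ← R4 − (1075/482)·R3: [0, 0, 0, -2331/482]
R5 ← R5 − (593/482)·R3: [0, 0, 0, -2331/482]
R5 ← R5 − R4: [0, 0, 0, 0]
4 nonzero rows, so rank(B) = 4.
B has 4 columns; by rank–nullity, nullity = 4 − 4 = 0.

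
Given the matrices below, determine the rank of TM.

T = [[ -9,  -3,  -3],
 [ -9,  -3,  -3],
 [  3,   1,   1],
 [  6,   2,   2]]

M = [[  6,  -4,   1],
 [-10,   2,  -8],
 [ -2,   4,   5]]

First compute TM:
[[-18,  18,   0],
 [-18,  18,   0],
 [  6,  -6,   0],
 [ 12, -12,   0]]
Now row reduce the product.
R2 ← R2 − R1: [0, 0, 0]
R3 ← R3 + (1/3)·R1: [0, 0, 0]
R4 ← R4 + (2/3)·R1: [0, 0, 0]
1 nonzero row, so rank(TM) = 1.

1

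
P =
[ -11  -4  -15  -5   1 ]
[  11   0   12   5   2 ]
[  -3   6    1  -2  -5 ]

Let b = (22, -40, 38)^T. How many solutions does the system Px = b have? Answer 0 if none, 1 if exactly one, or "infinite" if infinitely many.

infinite

Row reduce the augmented matrix [P | b].
R2 ← R2 + R1: [0, -4, -3, 0, 3, -18]
R3 ← R3 − (3/11)·R1: [0, 78/11, 56/11, -7/11, -58/11, 32]
R3 ← R3 + (39/22)·R2: [0, 0, -5/22, -7/11, 1/22, 1/11]
The echelon form has 3 nonzero rows, and every pivot lies in the first 5 columns, so rank(P) = rank([P|b]) = 3.
The system is consistent.
rank = 3 < 5 unknowns, so there are infinitely many solutions.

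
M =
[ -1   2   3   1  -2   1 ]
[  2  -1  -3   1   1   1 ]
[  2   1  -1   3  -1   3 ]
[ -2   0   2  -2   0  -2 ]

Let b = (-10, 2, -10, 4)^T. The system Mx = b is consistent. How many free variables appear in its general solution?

Row reduce the augmented matrix [M | b].
R2 ← R2 + (2)·R1: [0, 3, 3, 3, -3, 3, -18]
R3 ← R3 + (2)·R1: [0, 5, 5, 5, -5, 5, -30]
R4 ← R4 − (2)·R1: [0, -4, -4, -4, 4, -4, 24]
R3 ← R3 − (5/3)·R2: [0, 0, 0, 0, 0, 0, 0]
R4 ← R4 + (4/3)·R2: [0, 0, 0, 0, 0, 0, 0]
The echelon form has 2 nonzero rows, and every pivot lies in the first 6 columns, so rank(M) = rank([M|b]) = 2.
The system is consistent.
Free variables = (unknowns) − (rank) = 6 − 2 = 4.

4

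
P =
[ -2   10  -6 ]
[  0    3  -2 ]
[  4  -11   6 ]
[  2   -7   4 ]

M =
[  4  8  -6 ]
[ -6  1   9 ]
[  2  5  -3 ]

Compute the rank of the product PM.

2

First compute PM:
[[-80, -36, 120],
 [-22,  -7,  33],
 [ 94,  51, -141],
 [ 58,  29, -87]]
Now row reduce the product.
R2 ← R2 − (11/40)·R1: [0, 29/10, 0]
R3 ← R3 + (47/40)·R1: [0, 87/10, 0]
R4 ← R4 + (29/40)·R1: [0, 29/10, 0]
R3 ← R3 − (3)·R2: [0, 0, 0]
R4 ← R4 − R2: [0, 0, 0]
2 nonzero rows, so rank(PM) = 2.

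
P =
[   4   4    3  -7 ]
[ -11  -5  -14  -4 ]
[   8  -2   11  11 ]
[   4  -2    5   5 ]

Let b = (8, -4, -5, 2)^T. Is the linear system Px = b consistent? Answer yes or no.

Row reduce the augmented matrix [P | b].
R2 ← R2 + (11/4)·R1: [0, 6, -23/4, -93/4, 18]
R3 ← R3 − (2)·R1: [0, -10, 5, 25, -21]
R4 ← R4 − R1: [0, -6, 2, 12, -6]
R3 ← R3 + (5/3)·R2: [0, 0, -55/12, -55/4, 9]
R4 ← R4 + R2: [0, 0, -15/4, -45/4, 12]
R4 ← R4 − (9/11)·R3: [0, 0, 0, 0, 51/11]
The echelon form has 4 nonzero rows; the last pivot sits in the augmented column, so rank(P) = 3 but rank([P|b]) = 4.
Since the ranks differ, the system is inconsistent.

no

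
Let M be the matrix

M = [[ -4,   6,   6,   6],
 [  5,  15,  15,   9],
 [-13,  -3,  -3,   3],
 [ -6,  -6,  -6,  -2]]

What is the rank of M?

Row reduce to echelon form.
R2 ← R2 + (5/4)·R1: [0, 45/2, 45/2, 33/2]
R3 ← R3 − (13/4)·R1: [0, -45/2, -45/2, -33/2]
R4 ← R4 − (3/2)·R1: [0, -15, -15, -11]
R3 ← R3 + R2: [0, 0, 0, 0]
R4 ← R4 + (2/3)·R2: [0, 0, 0, 0]
Echelon form has 2 nonzero rows, so rank(M) = 2.

2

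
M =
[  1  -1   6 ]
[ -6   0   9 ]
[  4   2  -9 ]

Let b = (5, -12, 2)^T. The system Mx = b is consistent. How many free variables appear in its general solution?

Row reduce the augmented matrix [M | b].
R2 ← R2 + (6)·R1: [0, -6, 45, 18]
R3 ← R3 − (4)·R1: [0, 6, -33, -18]
R3 ← R3 + R2: [0, 0, 12, 0]
The echelon form has 3 nonzero rows, and every pivot lies in the first 3 columns, so rank(M) = rank([M|b]) = 3.
The system is consistent.
Free variables = (unknowns) − (rank) = 3 − 3 = 0.

0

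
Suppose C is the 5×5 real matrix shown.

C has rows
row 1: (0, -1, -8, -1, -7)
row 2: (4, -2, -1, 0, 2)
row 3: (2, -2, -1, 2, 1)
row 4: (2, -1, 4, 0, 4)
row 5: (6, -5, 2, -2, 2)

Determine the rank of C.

4

Row reduce to echelon form.
Swap R1 ↔ R2
R3 ← R3 − (1/2)·R1: [0, -1, -1/2, 2, 0]
R4 ← R4 − (1/2)·R1: [0, 0, 9/2, 0, 3]
R5 ← R5 − (3/2)·R1: [0, -2, 7/2, -2, -1]
R3 ← R3 − R2: [0, 0, 15/2, 3, 7]
R5 ← R5 − (2)·R2: [0, 0, 39/2, 0, 13]
R4 ← R4 − (3/5)·R3: [0, 0, 0, -9/5, -6/5]
R5 ← R5 − (13/5)·R3: [0, 0, 0, -39/5, -26/5]
R5 ← R5 − (13/3)·R4: [0, 0, 0, 0, 0]
Echelon form has 4 nonzero rows, so rank(C) = 4.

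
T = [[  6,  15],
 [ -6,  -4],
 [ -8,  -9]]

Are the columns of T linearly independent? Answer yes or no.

Row reduce T to echelon form.
R2 ← R2 + R1: [0, 11]
R3 ← R3 + (4/3)·R1: [0, 11]
R3 ← R3 − R2: [0, 0]
2 pivots among 2 columns.
Every column is a pivot column, so the columns are linearly independent.

yes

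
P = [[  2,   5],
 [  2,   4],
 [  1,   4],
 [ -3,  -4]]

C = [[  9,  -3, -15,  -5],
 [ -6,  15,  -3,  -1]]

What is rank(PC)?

First compute PC:
[[-12,  69, -45, -15],
 [ -6,  54, -42, -14],
 [-15,  57, -27,  -9],
 [ -3, -51,  57,  19]]
Now row reduce the product.
R2 ← R2 − (1/2)·R1: [0, 39/2, -39/2, -13/2]
R3 ← R3 − (5/4)·R1: [0, -117/4, 117/4, 39/4]
R4 ← R4 − (1/4)·R1: [0, -273/4, 273/4, 91/4]
R3 ← R3 + (3/2)·R2: [0, 0, 0, 0]
R4 ← R4 + (7/2)·R2: [0, 0, 0, 0]
2 nonzero rows, so rank(PC) = 2.

2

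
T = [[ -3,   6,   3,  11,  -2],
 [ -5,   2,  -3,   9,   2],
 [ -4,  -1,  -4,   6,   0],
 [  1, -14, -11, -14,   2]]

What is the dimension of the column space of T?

3

Row reduce to echelon form.
R2 ← R2 − (5/3)·R1: [0, -8, -8, -28/3, 16/3]
R3 ← R3 − (4/3)·R1: [0, -9, -8, -26/3, 8/3]
R4 ← R4 + (1/3)·R1: [0, -12, -10, -31/3, 4/3]
R3 ← R3 − (9/8)·R2: [0, 0, 1, 11/6, -10/3]
R4 ← R4 − (3/2)·R2: [0, 0, 2, 11/3, -20/3]
R4 ← R4 − (2)·R3: [0, 0, 0, 0, 0]
Echelon form has 3 nonzero rows, so rank(T) = 3.
The column space has dimension equal to the rank: 3.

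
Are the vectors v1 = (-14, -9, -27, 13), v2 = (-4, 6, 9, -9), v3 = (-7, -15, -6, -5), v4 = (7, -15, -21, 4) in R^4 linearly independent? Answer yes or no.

Form the matrix with these vectors as rows and row reduce.
R2 ← R2 − (2/7)·R1: [0, 60/7, 117/7, -89/7]
R3 ← R3 − (1/2)·R1: [0, -21/2, 15/2, -23/2]
R4 ← R4 + (1/2)·R1: [0, -39/2, -69/2, 21/2]
R3 ← R3 + (49/40)·R2: [0, 0, 1119/40, -1083/40]
R4 ← R4 + (91/40)·R2: [0, 0, 141/40, -737/40]
R4 ← R4 − (47/373)·R3: [0, 0, 0, -5600/373]
4 nonzero rows, so the 4 vectors span a space of dimension 4.
Since 4 = 4, the vectors are linearly independent.

yes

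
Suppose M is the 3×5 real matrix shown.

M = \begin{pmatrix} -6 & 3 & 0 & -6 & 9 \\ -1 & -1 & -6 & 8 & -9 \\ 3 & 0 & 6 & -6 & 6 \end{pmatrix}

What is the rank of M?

Row reduce to echelon form.
R2 ← R2 − (1/6)·R1: [0, -3/2, -6, 9, -21/2]
R3 ← R3 + (1/2)·R1: [0, 3/2, 6, -9, 21/2]
R3 ← R3 + R2: [0, 0, 0, 0, 0]
Echelon form has 2 nonzero rows, so rank(M) = 2.

2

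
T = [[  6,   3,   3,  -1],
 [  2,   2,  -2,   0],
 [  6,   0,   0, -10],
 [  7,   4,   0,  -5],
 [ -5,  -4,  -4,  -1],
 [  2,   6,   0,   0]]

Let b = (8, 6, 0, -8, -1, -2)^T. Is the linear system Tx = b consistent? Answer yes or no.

Row reduce the augmented matrix [T | b].
R2 ← R2 − (1/3)·R1: [0, 1, -3, 1/3, 10/3]
R3 ← R3 − R1: [0, -3, -3, -9, -8]
R4 ← R4 − (7/6)·R1: [0, 1/2, -7/2, -23/6, -52/3]
R5 ← R5 + (5/6)·R1: [0, -3/2, -3/2, -11/6, 17/3]
R6 ← R6 − (1/3)·R1: [0, 5, -1, 1/3, -14/3]
R3 ← R3 + (3)·R2: [0, 0, -12, -8, 2]
R4 ← R4 − (1/2)·R2: [0, 0, -2, -4, -19]
R5 ← R5 + (3/2)·R2: [0, 0, -6, -4/3, 32/3]
R6 ← R6 − (5)·R2: [0, 0, 14, -4/3, -64/3]
R4 ← R4 − (1/6)·R3: [0, 0, 0, -8/3, -58/3]
R5 ← R5 − (1/2)·R3: [0, 0, 0, 8/3, 29/3]
R6 ← R6 + (7/6)·R3: [0, 0, 0, -32/3, -19]
R5 ← R5 + R4: [0, 0, 0, 0, -29/3]
R6 ← R6 − (4)·R4: [0, 0, 0, 0, 175/3]
R6 ← R6 + (175/29)·R5: [0, 0, 0, 0, 0]
The echelon form has 5 nonzero rows; the last pivot sits in the augmented column, so rank(T) = 4 but rank([T|b]) = 5.
Since the ranks differ, the system is inconsistent.

no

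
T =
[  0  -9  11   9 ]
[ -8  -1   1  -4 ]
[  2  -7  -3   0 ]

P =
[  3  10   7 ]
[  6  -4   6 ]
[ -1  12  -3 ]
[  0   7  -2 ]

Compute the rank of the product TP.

3

First compute TP:
[[-65, 231, -105],
 [-31, -92, -57],
 [-33,  12, -19]]
Now row reduce the product.
R2 ← R2 − (31/65)·R1: [0, -13141/65, -90/13]
R3 ← R3 − (33/65)·R1: [0, -6843/65, 446/13]
R3 ← R3 − (6843/13141)·R2: [0, 0, 498212/13141]
3 nonzero rows, so rank(TP) = 3.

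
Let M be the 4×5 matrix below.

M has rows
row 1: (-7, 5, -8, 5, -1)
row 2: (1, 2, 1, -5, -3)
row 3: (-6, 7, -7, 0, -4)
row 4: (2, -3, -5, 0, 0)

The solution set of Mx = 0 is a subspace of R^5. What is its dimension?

Row reduce to echelon form.
R2 ← R2 + (1/7)·R1: [0, 19/7, -1/7, -30/7, -22/7]
R3 ← R3 − (6/7)·R1: [0, 19/7, -1/7, -30/7, -22/7]
R4 ← R4 + (2/7)·R1: [0, -11/7, -51/7, 10/7, -2/7]
R3 ← R3 − R2: [0, 0, 0, 0, 0]
R4 ← R4 + (11/19)·R2: [0, 0, -140/19, -20/19, -40/19]
Swap R3 ↔ R4
3 nonzero rows, so rank(M) = 3.
M has 5 columns; by rank–nullity, nullity = 5 − 3 = 2.

2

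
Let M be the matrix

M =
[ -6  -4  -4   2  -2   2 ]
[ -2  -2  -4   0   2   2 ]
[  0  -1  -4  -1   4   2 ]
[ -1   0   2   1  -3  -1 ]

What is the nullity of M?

Row reduce to echelon form.
R2 ← R2 − (1/3)·R1: [0, -2/3, -8/3, -2/3, 8/3, 4/3]
R4 ← R4 − (1/6)·R1: [0, 2/3, 8/3, 2/3, -8/3, -4/3]
R3 ← R3 − (3/2)·R2: [0, 0, 0, 0, 0, 0]
R4 ← R4 + R2: [0, 0, 0, 0, 0, 0]
2 nonzero rows, so rank(M) = 2.
M has 6 columns; by rank–nullity, nullity = 6 − 2 = 4.

4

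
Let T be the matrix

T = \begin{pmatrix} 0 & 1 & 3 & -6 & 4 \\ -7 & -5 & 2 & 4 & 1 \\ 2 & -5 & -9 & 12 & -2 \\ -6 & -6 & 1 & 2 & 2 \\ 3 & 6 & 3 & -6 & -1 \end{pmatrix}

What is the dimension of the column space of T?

Row reduce to echelon form.
Swap R1 ↔ R2
R3 ← R3 + (2/7)·R1: [0, -45/7, -59/7, 92/7, -12/7]
R4 ← R4 − (6/7)·R1: [0, -12/7, -5/7, -10/7, 8/7]
R5 ← R5 + (3/7)·R1: [0, 27/7, 27/7, -30/7, -4/7]
R3 ← R3 + (45/7)·R2: [0, 0, 76/7, -178/7, 24]
R4 ← R4 + (12/7)·R2: [0, 0, 31/7, -82/7, 8]
R5 ← R5 − (27/7)·R2: [0, 0, -54/7, 132/7, -16]
R4 ← R4 − (31/76)·R3: [0, 0, 0, -51/38, -34/19]
R5 ← R5 + (27/38)·R3: [0, 0, 0, 15/19, 20/19]
R5 ← R5 + (10/17)·R4: [0, 0, 0, 0, 0]
Echelon form has 4 nonzero rows, so rank(T) = 4.
The column space has dimension equal to the rank: 4.

4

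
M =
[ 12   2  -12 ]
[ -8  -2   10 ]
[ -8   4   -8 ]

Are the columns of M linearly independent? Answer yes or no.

no

Row reduce M to echelon form.
R2 ← R2 + (2/3)·R1: [0, -2/3, 2]
R3 ← R3 + (2/3)·R1: [0, 16/3, -16]
R3 ← R3 + (8)·R2: [0, 0, 0]
2 pivots among 3 columns.
Only 2 < 3 pivot columns, so the columns are linearly dependent.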